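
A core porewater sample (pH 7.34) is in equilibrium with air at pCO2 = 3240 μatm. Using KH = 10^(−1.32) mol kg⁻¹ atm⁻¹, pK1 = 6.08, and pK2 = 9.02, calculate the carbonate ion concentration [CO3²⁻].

[CO2*] = KH · pCO2 = 10^(−1.32) × 3240×10^-6 = 1.551×10^-4 mol/kg
α₀ = 1/(1 + K1/[H⁺] + K1K2/[H⁺]²) = 1/(1 + 10^+1.26 + 10^-0.42) = 0.05108
DIC = [CO2*]/α₀ = 1.551×10^-4 / 0.05108 = 3.036 mmol/kg
[CO3²⁻] = α₂·DIC; α₂ = 0.01942, so [CO3²⁻] = 0.01942 × 3.036 = 0.0590 mmol/kg

[CO3²⁻] = 0.0590 mmol/kg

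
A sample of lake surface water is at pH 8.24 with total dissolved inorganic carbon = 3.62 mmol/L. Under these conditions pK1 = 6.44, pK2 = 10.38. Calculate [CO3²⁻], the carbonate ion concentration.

α₂ = 1 / (1 + [H⁺]/K2 + [H⁺]²/(K1K2)) = 1 / (1 + 10^+2.14 + 10^+0.34)
   = 1 / (1 + 138.04 + 2.1878) = 1/141.23 = 0.007081
[CO3²⁻] = α₂ × DIC = 0.007081 × 3.62 = 0.0256 mmol/L

[CO3²⁻] = 0.0256 mmol/L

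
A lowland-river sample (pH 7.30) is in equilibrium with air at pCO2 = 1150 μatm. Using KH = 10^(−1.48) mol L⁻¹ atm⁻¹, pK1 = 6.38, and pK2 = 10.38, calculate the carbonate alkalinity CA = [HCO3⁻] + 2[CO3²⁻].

CA = 0.317 mmol/L

[CO2*] = KH · pCO2 = 10^(−1.48) × 1150×10^-6 = 3.808×10^-5 mol/L
α₀ = 1/(1 + K1/[H⁺] + K1K2/[H⁺]²) = 1/(1 + 10^+0.92 + 10^-2.16) = 0.1072
DIC = [CO2*]/α₀ = 3.808×10^-5 / 0.1072 = 0.3551 mmol/L
CA = (α₁ + 2α₂)·DIC = (0.8920 + 2×0.0007419) × 0.3551 = 0.317 mmol/L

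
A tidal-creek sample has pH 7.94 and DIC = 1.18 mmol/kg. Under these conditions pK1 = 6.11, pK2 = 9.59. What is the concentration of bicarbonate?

α₁ = 1 / (1 + [H⁺]/K1 + K2/[H⁺]) = 1 / (1 + 10^-1.83 + 10^-1.65)
   = 1 / (1 + 0.014791 + 0.022387) = 1/1.0372 = 0.9642
[HCO3⁻] = α₁ × DIC = 0.9642 × 1.18 = 1.14 mmol/kg

[HCO3⁻] = 1.14 mmol/kg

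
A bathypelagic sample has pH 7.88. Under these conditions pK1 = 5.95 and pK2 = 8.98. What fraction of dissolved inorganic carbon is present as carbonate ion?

α₂ = 0.0728

α₂ = 1 / (1 + [H⁺]/K2 + [H⁺]²/(K1K2)) = 1 / (1 + 10^+1.10 + 10^-0.83)
   = 1 / (1 + 12.589 + 0.14791) = 1/13.737 = 0.07280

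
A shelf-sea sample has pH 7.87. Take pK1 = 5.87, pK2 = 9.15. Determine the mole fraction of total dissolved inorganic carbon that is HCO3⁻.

α₁ = 1 / (1 + [H⁺]/K1 + K2/[H⁺]) = 1 / (1 + 10^-2.00 + 10^-1.28)
   = 1 / (1 + 0.010000 + 0.052481) = 1/1.0625 = 0.9412

α₁ = 0.941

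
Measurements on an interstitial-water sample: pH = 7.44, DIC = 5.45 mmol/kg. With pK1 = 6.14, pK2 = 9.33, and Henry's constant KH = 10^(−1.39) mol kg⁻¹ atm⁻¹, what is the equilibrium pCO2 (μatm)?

α₀ = 1 / (1 + K1/[H⁺] + K1K2/[H⁺]²) = 1 / (1 + 10^+1.30 + 10^-0.59)
   = 1 / (1 + 19.953 + 0.25704) = 1/21.210 = 0.04715
[CO2*] = α₀ × DIC = 0.04715 × 5.45 = 0.2570 mmol/kg
pCO2 = [CO2*]/KH = 2.570×10^-4 / 4.074×10^-2 = 6310 μatm

pCO2 = 6310 μatm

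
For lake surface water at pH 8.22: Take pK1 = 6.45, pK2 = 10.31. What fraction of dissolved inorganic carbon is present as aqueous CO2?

α₀ = 1 / (1 + K1/[H⁺] + K1K2/[H⁺]²) = 1 / (1 + 10^+1.77 + 10^-0.32)
   = 1 / (1 + 58.884 + 0.47863) = 1/60.363 = 0.01657

α₀ = 0.0166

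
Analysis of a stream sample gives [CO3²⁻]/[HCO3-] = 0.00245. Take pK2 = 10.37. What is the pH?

pH = 7.76

From K2 = [H⁺][CO3²⁻]/[HCO3-]:  pH = pK2 + log₁₀([CO3²⁻]/[HCO3-])
log₁₀(0.00245) = -2.611
pH = 10.37 + (-2.611) = 7.76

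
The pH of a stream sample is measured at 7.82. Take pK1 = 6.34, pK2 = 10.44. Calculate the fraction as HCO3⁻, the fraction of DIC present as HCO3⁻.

α₁ = 0.966

α₁ = 1 / (1 + [H⁺]/K1 + K2/[H⁺]) = 1 / (1 + 10^-1.48 + 10^-2.62)
   = 1 / (1 + 0.033113 + 0.0023988) = 1/1.0355 = 0.9657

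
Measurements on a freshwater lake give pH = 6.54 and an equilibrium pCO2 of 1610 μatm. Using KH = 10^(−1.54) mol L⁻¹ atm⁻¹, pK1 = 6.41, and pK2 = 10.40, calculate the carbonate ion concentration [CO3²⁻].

[CO3²⁻] = 0.00865 μmol/L

[CO2*] = KH · pCO2 = 10^(−1.54) × 1610×10^-6 = 4.643×10^-5 mol/L
α₀ = 1/(1 + K1/[H⁺] + K1K2/[H⁺]²) = 1/(1 + 10^+0.13 + 10^-3.73) = 0.4257
DIC = [CO2*]/α₀ = 4.643×10^-5 / 0.4257 = 0.1091 mmol/L
[CO3²⁻] = α₂·DIC; α₂ = 7.927×10^-5, so [CO3²⁻] = 7.927×10^-5 × 0.1091 = 8.65×10^-6 mmol/L = 0.00865 μmol/L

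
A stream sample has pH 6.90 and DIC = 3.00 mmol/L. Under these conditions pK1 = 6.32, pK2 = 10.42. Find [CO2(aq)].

α₀ = 1 / (1 + K1/[H⁺] + K1K2/[H⁺]²) = 1 / (1 + 10^+0.58 + 10^-2.94)
   = 1 / (1 + 3.8019 + 0.0011482) = 1/4.8030 = 0.2082
[CO2*] = α₀ × DIC = 0.2082 × 3.00 = 0.625 mmol/L

[CO2*] = 0.625 mmol/L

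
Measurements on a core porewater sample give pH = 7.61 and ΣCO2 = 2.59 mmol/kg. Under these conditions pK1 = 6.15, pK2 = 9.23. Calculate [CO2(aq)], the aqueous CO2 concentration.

α₀ = 1 / (1 + K1/[H⁺] + K1K2/[H⁺]²) = 1 / (1 + 10^+1.46 + 10^-0.16)
   = 1 / (1 + 28.840 + 0.69183) = 1/30.532 = 0.03275
[CO2*] = α₀ × DIC = 0.03275 × 2.59 = 0.0848 mmol/kg

[CO2*] = 0.0848 mmol/kg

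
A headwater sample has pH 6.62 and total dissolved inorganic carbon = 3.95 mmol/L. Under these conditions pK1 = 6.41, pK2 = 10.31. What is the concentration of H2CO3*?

α₀ = 1 / (1 + K1/[H⁺] + K1K2/[H⁺]²) = 1 / (1 + 10^+0.21 + 10^-3.48)
   = 1 / (1 + 1.6218 + 0.00033113) = 1/2.6221 = 0.3814
[CO2*] = α₀ × DIC = 0.3814 × 3.95 = 1.51 mmol/L

[CO2*] = 1.51 mmol/L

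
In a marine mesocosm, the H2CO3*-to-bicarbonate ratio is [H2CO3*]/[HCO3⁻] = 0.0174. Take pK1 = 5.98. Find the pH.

From K1 = [H⁺][HCO3⁻]/[H2CO3*]:  pH = pK1 − log₁₀([H2CO3*]/[HCO3⁻])
log₁₀(0.0174) = -1.759
pH = 5.98 − (-1.759) = 7.74

pH = 7.74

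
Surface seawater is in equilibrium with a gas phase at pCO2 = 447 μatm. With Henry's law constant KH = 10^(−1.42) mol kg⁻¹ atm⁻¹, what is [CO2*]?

KH = 10^(−1.42) = 3.802×10^-2 mol kg⁻¹ atm⁻¹
[CO2*] = KH · pCO2 = 3.802×10^-2 × 447×10^-6 atm = 1.70×10^-5 mol/kg

[CO2*] = 17.0 μmol/kg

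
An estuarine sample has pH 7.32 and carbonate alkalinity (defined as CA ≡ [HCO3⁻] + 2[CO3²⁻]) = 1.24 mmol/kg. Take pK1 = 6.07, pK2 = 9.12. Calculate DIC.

CA = [HCO3⁻] + 2[CO3²⁻] = (α₁ + 2α₂)·DIC
At pH 7.32: [H⁺]/K1 = 10^-1.25 = 0.056234, K2/[H⁺] = 10^-1.80 = 0.015849
α₁ = 1/(1 + 0.056234 + 0.015849) = 1/1.0721 = 0.9328; α₂ = α₁·K2/[H⁺] = 0.01478
α₁ + 2α₂ = 0.9623
DIC = CA / (α₁ + 2α₂) = 1.24 / 0.9623 = 1.29 mmol/kg

DIC = 1.29 mmol/kg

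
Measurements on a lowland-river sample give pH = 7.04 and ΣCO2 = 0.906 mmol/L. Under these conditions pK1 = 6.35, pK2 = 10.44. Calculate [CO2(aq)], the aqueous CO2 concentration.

α₀ = 1 / (1 + K1/[H⁺] + K1K2/[H⁺]²) = 1 / (1 + 10^+0.69 + 10^-2.71)
   = 1 / (1 + 4.8978 + 0.0019498) = 1/5.8997 = 0.1695
[CO2*] = α₀ × DIC = 0.1695 × 0.906 = 0.154 mmol/L

[CO2*] = 0.154 mmol/L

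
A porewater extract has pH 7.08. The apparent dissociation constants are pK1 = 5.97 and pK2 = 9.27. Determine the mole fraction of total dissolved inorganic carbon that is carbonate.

α₂ = 1 / (1 + [H⁺]/K2 + [H⁺]²/(K1K2)) = 1 / (1 + 10^+2.19 + 10^+1.08)
   = 1 / (1 + 154.88 + 12.023) = 1/167.90 = 0.005956

α₂ = 0.00596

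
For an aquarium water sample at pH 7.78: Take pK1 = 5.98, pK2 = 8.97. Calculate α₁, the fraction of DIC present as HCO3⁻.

α₁ = 0.926

α₁ = 1 / (1 + [H⁺]/K1 + K2/[H⁺]) = 1 / (1 + 10^-1.80 + 10^-1.19)
   = 1 / (1 + 0.015849 + 0.064565) = 1/1.0804 = 0.9256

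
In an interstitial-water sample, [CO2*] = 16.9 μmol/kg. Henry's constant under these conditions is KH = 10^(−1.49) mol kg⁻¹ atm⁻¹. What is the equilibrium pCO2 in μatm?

KH = 10^(−1.49) = 3.236×10^-2 mol kg⁻¹ atm⁻¹
pCO2 = [CO2*]/KH = 16.9×10^-6 / 3.236×10^-2 = 5.22×10^-4 atm = 522 μatm

pCO2 = 522 μatm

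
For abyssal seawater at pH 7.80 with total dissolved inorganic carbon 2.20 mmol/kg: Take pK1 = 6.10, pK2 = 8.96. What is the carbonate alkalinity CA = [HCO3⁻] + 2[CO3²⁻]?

CA = 2.30 mmol/kg

CA = [HCO3⁻] + 2[CO3²⁻] = (α₁ + 2α₂)·DIC
At pH 7.80: [H⁺]/K1 = 10^-1.70 = 0.019953, K2/[H⁺] = 10^-1.16 = 0.069183
α₁ = 1/(1 + 0.019953 + 0.069183) = 1/1.0891 = 0.9182; α₂ = α₁·K2/[H⁺] = 0.06352
α₁ + 2α₂ = 1.0452
CA = 1.0452 × 2.20 = 2.30 mmol/kg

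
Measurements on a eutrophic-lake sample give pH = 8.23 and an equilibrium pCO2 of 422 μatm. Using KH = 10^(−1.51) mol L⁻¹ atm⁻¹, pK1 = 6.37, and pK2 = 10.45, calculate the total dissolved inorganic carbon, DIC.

[CO2*] = KH · pCO2 = 10^(−1.51) × 422×10^-6 = 1.304×10^-5 mol/L
α₀ = 1/(1 + K1/[H⁺] + K1K2/[H⁺]²) = 1/(1 + 10^+1.86 + 10^-0.36) = 0.01354
DIC = [CO2*]/α₀ = 1.304×10^-5 / 0.01354 = 0.963 mmol/L

DIC = 0.963 mmol/L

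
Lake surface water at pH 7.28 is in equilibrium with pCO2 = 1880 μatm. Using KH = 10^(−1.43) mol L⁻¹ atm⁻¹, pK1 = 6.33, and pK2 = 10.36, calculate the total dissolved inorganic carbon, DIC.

DIC = 0.693 mmol/L

[CO2*] = KH · pCO2 = 10^(−1.43) × 1880×10^-6 = 6.985×10^-5 mol/L
α₀ = 1/(1 + K1/[H⁺] + K1K2/[H⁺]²) = 1/(1 + 10^+0.95 + 10^-2.13) = 0.1008
DIC = [CO2*]/α₀ = 6.985×10^-5 / 0.1008 = 0.693 mmol/L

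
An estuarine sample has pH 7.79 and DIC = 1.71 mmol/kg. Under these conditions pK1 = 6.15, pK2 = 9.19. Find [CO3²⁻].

α₂ = 1 / (1 + [H⁺]/K2 + [H⁺]²/(K1K2)) = 1 / (1 + 10^+1.40 + 10^-0.24)
   = 1 / (1 + 25.119 + 0.57544) = 1/26.694 = 0.03746
[CO3²⁻] = α₂ × DIC = 0.03746 × 1.71 = 0.0641 mmol/kg

[CO3²⁻] = 0.0641 mmol/kg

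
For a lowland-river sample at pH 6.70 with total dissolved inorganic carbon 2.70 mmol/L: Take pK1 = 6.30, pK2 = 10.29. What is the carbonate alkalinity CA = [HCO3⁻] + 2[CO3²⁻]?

CA = 1.93 mmol/L

CA = [HCO3⁻] + 2[CO3²⁻] = (α₁ + 2α₂)·DIC
At pH 6.70: [H⁺]/K1 = 10^-0.40 = 0.39811, K2/[H⁺] = 10^-3.59 = 0.00025704
α₁ = 1/(1 + 0.39811 + 0.00025704) = 1/1.3984 = 0.7151; α₂ = α₁·K2/[H⁺] = 0.0001838
α₁ + 2α₂ = 0.7155
CA = 0.7155 × 2.70 = 1.93 mmol/L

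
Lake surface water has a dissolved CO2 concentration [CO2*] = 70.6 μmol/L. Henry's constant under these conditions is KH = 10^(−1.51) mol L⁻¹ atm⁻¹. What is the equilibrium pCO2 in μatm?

KH = 10^(−1.51) = 3.090×10^-2 mol L⁻¹ atm⁻¹
pCO2 = [CO2*]/KH = 70.6×10^-6 / 3.090×10^-2 = 2.28×10^-3 atm = 2280 μatm

pCO2 = 2280 μatm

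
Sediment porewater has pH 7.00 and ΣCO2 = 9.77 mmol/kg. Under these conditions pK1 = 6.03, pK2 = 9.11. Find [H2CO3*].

[CO2*] = 0.939 mmol/kg

α₀ = 1 / (1 + K1/[H⁺] + K1K2/[H⁺]²) = 1 / (1 + 10^+0.97 + 10^-1.14)
   = 1 / (1 + 9.3325 + 0.072444) = 1/10.405 = 0.09611
[CO2*] = α₀ × DIC = 0.09611 × 9.77 = 0.939 mmol/kg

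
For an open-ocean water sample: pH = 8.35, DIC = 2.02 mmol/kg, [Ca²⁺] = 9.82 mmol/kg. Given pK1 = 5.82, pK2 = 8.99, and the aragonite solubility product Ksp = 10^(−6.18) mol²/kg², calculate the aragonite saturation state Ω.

α₂ = 1 / (1 + [H⁺]/K2 + [H⁺]²/(K1K2)) = 1 / (1 + 10^+0.64 + 10^-1.89)
   = 1 / (1 + 4.3652 + 0.012882) = 1/5.3780 = 0.1859
[CO3²⁻] = α₂ × DIC = 0.1859 × 2.02 = 0.3756 mmol/kg
Ksp = 10^(−6.18) = 6.607×10^-7
Ω = [Ca²⁺][CO3²⁻]/Ksp = (9.82×10^-3)(3.756×10^-4) / 6.607×10^-7 = 5.58

Ω = 5.58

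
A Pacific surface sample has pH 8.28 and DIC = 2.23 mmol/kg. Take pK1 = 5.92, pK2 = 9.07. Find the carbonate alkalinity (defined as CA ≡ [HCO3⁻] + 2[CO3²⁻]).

CA = [HCO3⁻] + 2[CO3²⁻] = (α₁ + 2α₂)·DIC
At pH 8.28: [H⁺]/K1 = 10^-2.36 = 0.0043652, K2/[H⁺] = 10^-0.79 = 0.16218
α₁ = 1/(1 + 0.0043652 + 0.16218) = 1/1.1665 = 0.8572; α₂ = α₁·K2/[H⁺] = 0.1390
α₁ + 2α₂ = 1.1353
CA = 1.1353 × 2.23 = 2.53 mmol/kg

CA = 2.53 mmol/kg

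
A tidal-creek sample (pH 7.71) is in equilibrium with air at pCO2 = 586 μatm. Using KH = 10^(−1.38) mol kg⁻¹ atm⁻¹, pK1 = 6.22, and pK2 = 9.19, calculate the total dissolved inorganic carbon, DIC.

DIC = 0.804 mmol/kg

[CO2*] = KH · pCO2 = 10^(−1.38) × 586×10^-6 = 2.443×10^-5 mol/kg
α₀ = 1/(1 + K1/[H⁺] + K1K2/[H⁺]²) = 1/(1 + 10^+1.49 + 10^+0.01) = 0.03037
DIC = [CO2*]/α₀ = 2.443×10^-5 / 0.03037 = 0.804 mmol/kg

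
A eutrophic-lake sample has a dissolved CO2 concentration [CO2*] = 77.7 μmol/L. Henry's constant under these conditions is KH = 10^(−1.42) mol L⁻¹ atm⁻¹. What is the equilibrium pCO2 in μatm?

pCO2 = 2040 μatm

KH = 10^(−1.42) = 3.802×10^-2 mol L⁻¹ atm⁻¹
pCO2 = [CO2*]/KH = 77.7×10^-6 / 3.802×10^-2 = 2.04×10^-3 atm = 2040 μatm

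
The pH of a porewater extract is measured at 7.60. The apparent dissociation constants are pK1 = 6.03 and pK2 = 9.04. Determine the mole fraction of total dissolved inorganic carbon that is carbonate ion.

α₂ = 1 / (1 + [H⁺]/K2 + [H⁺]²/(K1K2)) = 1 / (1 + 10^+1.44 + 10^-0.13)
   = 1 / (1 + 27.542 + 0.74131) = 1/29.284 = 0.03415

α₂ = 0.0341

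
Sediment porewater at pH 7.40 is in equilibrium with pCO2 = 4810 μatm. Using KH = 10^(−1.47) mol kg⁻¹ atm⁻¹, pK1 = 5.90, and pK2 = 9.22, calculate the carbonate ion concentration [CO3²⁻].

[CO3²⁻] = 0.0780 mmol/kg

[CO2*] = KH · pCO2 = 10^(−1.47) × 4810×10^-6 = 1.630×10^-4 mol/kg
α₀ = 1/(1 + K1/[H⁺] + K1K2/[H⁺]²) = 1/(1 + 10^+1.50 + 10^-0.32) = 0.03021
DIC = [CO2*]/α₀ = 1.630×10^-4 / 0.03021 = 5.395 mmol/kg
[CO3²⁻] = α₂·DIC; α₂ = 0.01446, so [CO3²⁻] = 0.01446 × 5.395 = 0.0780 mmol/kg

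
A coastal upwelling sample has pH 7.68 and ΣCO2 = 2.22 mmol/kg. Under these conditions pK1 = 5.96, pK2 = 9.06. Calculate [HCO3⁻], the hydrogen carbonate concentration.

[HCO3⁻] = 2.09 mmol/kg

α₁ = 1 / (1 + [H⁺]/K1 + K2/[H⁺]) = 1 / (1 + 10^-1.72 + 10^-1.38)
   = 1 / (1 + 0.019055 + 0.041687) = 1/1.0607 = 0.9427
[HCO3⁻] = α₁ × DIC = 0.9427 × 2.22 = 2.09 mmol/kg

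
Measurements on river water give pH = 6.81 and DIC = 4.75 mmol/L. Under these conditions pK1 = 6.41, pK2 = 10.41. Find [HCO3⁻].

α₁ = 1 / (1 + [H⁺]/K1 + K2/[H⁺]) = 1 / (1 + 10^-0.40 + 10^-3.60)
   = 1 / (1 + 0.39811 + 0.00025119) = 1/1.3984 = 0.7151
[HCO3⁻] = α₁ × DIC = 0.7151 × 4.75 = 3.40 mmol/L

[HCO3⁻] = 3.40 mmol/L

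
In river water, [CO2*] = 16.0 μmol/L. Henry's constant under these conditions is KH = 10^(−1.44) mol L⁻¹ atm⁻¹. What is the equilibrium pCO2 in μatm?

pCO2 = 441 μatm

KH = 10^(−1.44) = 3.631×10^-2 mol L⁻¹ atm⁻¹
pCO2 = [CO2*]/KH = 16.0×10^-6 / 3.631×10^-2 = 4.41×10^-4 atm = 441 μatm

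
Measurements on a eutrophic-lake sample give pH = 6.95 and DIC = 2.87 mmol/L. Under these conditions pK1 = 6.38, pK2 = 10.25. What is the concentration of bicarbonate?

[HCO3⁻] = 2.26 mmol/L

α₁ = 1 / (1 + [H⁺]/K1 + K2/[H⁺]) = 1 / (1 + 10^-0.57 + 10^-3.30)
   = 1 / (1 + 0.26915 + 0.00050119) = 1/1.2697 = 0.7876
[HCO3⁻] = α₁ × DIC = 0.7876 × 2.87 = 2.26 mmol/L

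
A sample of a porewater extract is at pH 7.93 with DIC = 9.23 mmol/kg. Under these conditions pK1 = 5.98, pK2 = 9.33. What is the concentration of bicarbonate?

[HCO3⁻] = 8.78 mmol/kg

α₁ = 1 / (1 + [H⁺]/K1 + K2/[H⁺]) = 1 / (1 + 10^-1.95 + 10^-1.40)
   = 1 / (1 + 0.011220 + 0.039811) = 1/1.0510 = 0.9514
[HCO3⁻] = α₁ × DIC = 0.9514 × 9.23 = 8.78 mmol/kg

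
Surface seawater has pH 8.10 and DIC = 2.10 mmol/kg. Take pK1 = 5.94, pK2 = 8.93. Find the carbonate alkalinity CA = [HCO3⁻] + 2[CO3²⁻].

CA = [HCO3⁻] + 2[CO3²⁻] = (α₁ + 2α₂)·DIC
At pH 8.10: [H⁺]/K1 = 10^-2.16 = 0.0069183, K2/[H⁺] = 10^-0.83 = 0.14791
α₁ = 1/(1 + 0.0069183 + 0.14791) = 1/1.1548 = 0.8659; α₂ = α₁·K2/[H⁺] = 0.1281
α₁ + 2α₂ = 1.1221
CA = 1.1221 × 2.10 = 2.36 mmol/kg

CA = 2.36 mmol/kg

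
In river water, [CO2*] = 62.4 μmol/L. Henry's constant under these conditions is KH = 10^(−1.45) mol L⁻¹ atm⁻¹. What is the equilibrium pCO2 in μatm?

pCO2 = 1760 μatm

KH = 10^(−1.45) = 3.548×10^-2 mol L⁻¹ atm⁻¹
pCO2 = [CO2*]/KH = 62.4×10^-6 / 3.548×10^-2 = 1.76×10^-3 atm = 1760 μatm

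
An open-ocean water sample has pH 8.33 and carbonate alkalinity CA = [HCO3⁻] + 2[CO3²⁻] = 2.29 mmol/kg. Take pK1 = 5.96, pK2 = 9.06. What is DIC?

DIC = 1.99 mmol/kg

CA = [HCO3⁻] + 2[CO3²⁻] = (α₁ + 2α₂)·DIC
At pH 8.33: [H⁺]/K1 = 10^-2.37 = 0.0042658, K2/[H⁺] = 10^-0.73 = 0.18621
α₁ = 1/(1 + 0.0042658 + 0.18621) = 1/1.1905 = 0.8400; α₂ = α₁·K2/[H⁺] = 0.1564
α₁ + 2α₂ = 1.1528
DIC = CA / (α₁ + 2α₂) = 2.29 / 1.1528 = 1.99 mmol/kg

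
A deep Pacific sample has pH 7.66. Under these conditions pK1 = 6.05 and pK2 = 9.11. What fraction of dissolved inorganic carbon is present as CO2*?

α₀ = 1 / (1 + K1/[H⁺] + K1K2/[H⁺]²) = 1 / (1 + 10^+1.61 + 10^+0.16)
   = 1 / (1 + 40.738 + 1.4454) = 1/43.183 = 0.02316

α₀ = 0.0232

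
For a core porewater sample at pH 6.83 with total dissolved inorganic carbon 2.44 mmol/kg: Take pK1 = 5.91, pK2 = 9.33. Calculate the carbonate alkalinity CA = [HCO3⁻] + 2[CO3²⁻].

CA = [HCO3⁻] + 2[CO3²⁻] = (α₁ + 2α₂)·DIC
At pH 6.83: [H⁺]/K1 = 10^-0.92 = 0.12023, K2/[H⁺] = 10^-2.50 = 0.0031623
α₁ = 1/(1 + 0.12023 + 0.0031623) = 1/1.1234 = 0.8902; α₂ = α₁·K2/[H⁺] = 0.002815
α₁ + 2α₂ = 0.8958
CA = 0.8958 × 2.44 = 2.19 mmol/kg

CA = 2.19 mmol/kg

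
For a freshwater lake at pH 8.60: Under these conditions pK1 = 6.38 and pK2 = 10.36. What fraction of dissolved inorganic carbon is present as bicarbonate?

α₁ = 1 / (1 + [H⁺]/K1 + K2/[H⁺]) = 1 / (1 + 10^-2.22 + 10^-1.76)
   = 1 / (1 + 0.0060256 + 0.017378) = 1/1.0234 = 0.9771

α₁ = 0.977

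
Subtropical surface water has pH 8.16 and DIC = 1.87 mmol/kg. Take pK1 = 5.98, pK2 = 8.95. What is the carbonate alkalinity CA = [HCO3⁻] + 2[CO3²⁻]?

CA = 2.12 mmol/kg

CA = [HCO3⁻] + 2[CO3²⁻] = (α₁ + 2α₂)·DIC
At pH 8.16: [H⁺]/K1 = 10^-2.18 = 0.0066069, K2/[H⁺] = 10^-0.79 = 0.16218
α₁ = 1/(1 + 0.0066069 + 0.16218) = 1/1.1688 = 0.8556; α₂ = α₁·K2/[H⁺] = 0.1388
α₁ + 2α₂ = 1.1331
CA = 1.1331 × 1.87 = 2.12 mmol/kg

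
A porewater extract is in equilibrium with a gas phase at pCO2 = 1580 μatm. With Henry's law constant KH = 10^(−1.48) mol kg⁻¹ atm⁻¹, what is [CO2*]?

[CO2*] = 52.3 μmol/kg

KH = 10^(−1.48) = 3.311×10^-2 mol kg⁻¹ atm⁻¹
[CO2*] = KH · pCO2 = 3.311×10^-2 × 1580×10^-6 atm = 5.23×10^-5 mol/kg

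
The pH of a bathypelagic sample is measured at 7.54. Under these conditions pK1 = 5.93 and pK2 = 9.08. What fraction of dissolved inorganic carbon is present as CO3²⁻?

α₂ = 0.0274

α₂ = 1 / (1 + [H⁺]/K2 + [H⁺]²/(K1K2)) = 1 / (1 + 10^+1.54 + 10^-0.07)
   = 1 / (1 + 34.674 + 0.85114) = 1/36.525 = 0.02738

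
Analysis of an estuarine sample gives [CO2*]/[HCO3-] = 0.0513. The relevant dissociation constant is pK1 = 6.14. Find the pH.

pH = 7.43

From K1 = [H⁺][HCO3-]/[CO2*]:  pH = pK1 − log₁₀([CO2*]/[HCO3-])
log₁₀(0.0513) = -1.290
pH = 6.14 − (-1.290) = 7.43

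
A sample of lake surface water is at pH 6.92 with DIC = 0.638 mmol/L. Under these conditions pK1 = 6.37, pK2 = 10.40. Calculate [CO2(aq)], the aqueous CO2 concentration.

α₀ = 1 / (1 + K1/[H⁺] + K1K2/[H⁺]²) = 1 / (1 + 10^+0.55 + 10^-2.93)
   = 1 / (1 + 3.5481 + 0.0011749) = 1/4.5493 = 0.2198
[CO2*] = α₀ × DIC = 0.2198 × 0.638 = 0.140 mmol/L

[CO2*] = 0.140 mmol/L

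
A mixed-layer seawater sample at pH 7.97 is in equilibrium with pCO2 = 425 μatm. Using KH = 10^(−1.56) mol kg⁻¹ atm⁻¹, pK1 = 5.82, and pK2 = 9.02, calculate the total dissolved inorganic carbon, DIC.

[CO2*] = KH · pCO2 = 10^(−1.56) × 425×10^-6 = 1.171×10^-5 mol/kg
α₀ = 1/(1 + K1/[H⁺] + K1K2/[H⁺]²) = 1/(1 + 10^+2.15 + 10^+1.10) = 0.006458
DIC = [CO2*]/α₀ = 1.171×10^-5 / 0.006458 = 1.81 mmol/kg

DIC = 1.81 mmol/kg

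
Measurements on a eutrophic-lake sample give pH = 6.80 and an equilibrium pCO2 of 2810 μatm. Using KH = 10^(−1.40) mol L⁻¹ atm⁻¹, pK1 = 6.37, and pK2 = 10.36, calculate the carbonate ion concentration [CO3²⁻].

[CO3²⁻] = 0.0829 μmol/L

[CO2*] = KH · pCO2 = 10^(−1.40) × 2810×10^-6 = 1.119×10^-4 mol/L
α₀ = 1/(1 + K1/[H⁺] + K1K2/[H⁺]²) = 1/(1 + 10^+0.43 + 10^-3.13) = 0.2708
DIC = [CO2*]/α₀ = 1.119×10^-4 / 0.2708 = 0.4130 mmol/L
[CO3²⁻] = α₂·DIC; α₂ = 0.0002008, so [CO3²⁻] = 0.0002008 × 0.4130 = 8.29×10^-5 mmol/L = 0.0829 μmol/L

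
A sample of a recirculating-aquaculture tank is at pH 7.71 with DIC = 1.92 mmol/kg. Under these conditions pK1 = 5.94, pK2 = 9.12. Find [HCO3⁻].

α₁ = 1 / (1 + [H⁺]/K1 + K2/[H⁺]) = 1 / (1 + 10^-1.77 + 10^-1.41)
   = 1 / (1 + 0.016982 + 0.038905) = 1/1.0559 = 0.9471
[HCO3⁻] = α₁ × DIC = 0.9471 × 1.92 = 1.82 mmol/kg

[HCO3⁻] = 1.82 mmol/kg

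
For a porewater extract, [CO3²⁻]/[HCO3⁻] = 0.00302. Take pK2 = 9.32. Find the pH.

From K2 = [H⁺][CO3²⁻]/[HCO3⁻]:  pH = pK2 + log₁₀([CO3²⁻]/[HCO3⁻])
log₁₀(0.00302) = -2.520
pH = 9.32 + (-2.520) = 6.80

pH = 6.80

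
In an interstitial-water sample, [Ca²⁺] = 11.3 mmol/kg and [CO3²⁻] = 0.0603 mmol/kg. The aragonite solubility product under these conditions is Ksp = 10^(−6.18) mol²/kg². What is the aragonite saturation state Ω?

Ksp = 10^(−6.18) = 6.607×10^-7
Ω = [Ca²⁺][CO3²⁻]/Ksp = (11.3×10^-3)(0.0603×10^-3) / 6.607×10^-7 = 1.03

Ω = 1.03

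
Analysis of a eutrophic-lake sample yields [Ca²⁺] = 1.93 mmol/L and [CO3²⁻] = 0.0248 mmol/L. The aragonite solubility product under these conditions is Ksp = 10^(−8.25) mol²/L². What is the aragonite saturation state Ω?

Ksp = 10^(−8.25) = 5.623×10^-9
Ω = [Ca²⁺][CO3²⁻]/Ksp = (1.93×10^-3)(0.0248×10^-3) / 5.623×10^-9 = 8.51

Ω = 8.51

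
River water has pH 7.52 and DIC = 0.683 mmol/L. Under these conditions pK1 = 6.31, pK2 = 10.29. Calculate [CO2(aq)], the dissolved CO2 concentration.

α₀ = 1 / (1 + K1/[H⁺] + K1K2/[H⁺]²) = 1 / (1 + 10^+1.21 + 10^-1.56)
   = 1 / (1 + 16.218 + 0.027542) = 1/17.246 = 0.05799
[CO2*] = α₀ × DIC = 0.05799 × 0.683 = 0.0396 mmol/L

[CO2*] = 0.0396 mmol/L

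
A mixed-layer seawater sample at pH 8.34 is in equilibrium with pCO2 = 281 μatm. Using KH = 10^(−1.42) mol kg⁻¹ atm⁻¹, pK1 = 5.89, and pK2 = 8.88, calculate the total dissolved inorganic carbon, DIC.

[CO2*] = KH · pCO2 = 10^(−1.42) × 281×10^-6 = 1.068×10^-5 mol/kg
α₀ = 1/(1 + K1/[H⁺] + K1K2/[H⁺]²) = 1/(1 + 10^+2.45 + 10^+1.91) = 0.002746
DIC = [CO2*]/α₀ = 1.068×10^-5 / 0.002746 = 3.89 mmol/kg

DIC = 3.89 mmol/kg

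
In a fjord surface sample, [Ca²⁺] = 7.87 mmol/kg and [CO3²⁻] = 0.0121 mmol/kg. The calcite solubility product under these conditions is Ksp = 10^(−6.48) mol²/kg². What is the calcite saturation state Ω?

Ksp = 10^(−6.48) = 3.311×10^-7
Ω = [Ca²⁺][CO3²⁻]/Ksp = (7.87×10^-3)(0.0121×10^-3) / 3.311×10^-7 = 0.288

Ω = 0.288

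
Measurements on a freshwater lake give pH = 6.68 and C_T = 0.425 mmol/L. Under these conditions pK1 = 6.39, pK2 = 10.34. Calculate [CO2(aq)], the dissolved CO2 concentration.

α₀ = 1 / (1 + K1/[H⁺] + K1K2/[H⁺]²) = 1 / (1 + 10^+0.29 + 10^-3.37)
   = 1 / (1 + 1.9498 + 0.00042658) = 1/2.9503 = 0.3390
[CO2*] = α₀ × DIC = 0.3390 × 0.425 = 0.144 mmol/L

[CO2*] = 0.144 mmol/L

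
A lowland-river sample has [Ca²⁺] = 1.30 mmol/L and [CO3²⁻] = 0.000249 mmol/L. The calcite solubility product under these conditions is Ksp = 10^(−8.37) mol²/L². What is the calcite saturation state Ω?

Ksp = 10^(−8.37) = 4.266×10^-9
Ω = [Ca²⁺][CO3²⁻]/Ksp = (1.30×10^-3)(0.000249×10^-3) / 4.266×10^-9 = 0.0759

Ω = 0.0759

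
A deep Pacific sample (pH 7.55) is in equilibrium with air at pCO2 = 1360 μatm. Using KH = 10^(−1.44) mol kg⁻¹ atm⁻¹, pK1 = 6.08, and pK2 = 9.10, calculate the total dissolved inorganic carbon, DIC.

DIC = 1.55 mmol/kg

[CO2*] = KH · pCO2 = 10^(−1.44) × 1360×10^-6 = 4.938×10^-5 mol/kg
α₀ = 1/(1 + K1/[H⁺] + K1K2/[H⁺]²) = 1/(1 + 10^+1.47 + 10^-0.08) = 0.03190
DIC = [CO2*]/α₀ = 4.938×10^-5 / 0.03190 = 1.55 mmol/kg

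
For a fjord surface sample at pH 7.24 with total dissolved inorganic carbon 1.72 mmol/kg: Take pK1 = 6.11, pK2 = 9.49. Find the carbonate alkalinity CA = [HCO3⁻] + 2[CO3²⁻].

CA = [HCO3⁻] + 2[CO3²⁻] = (α₁ + 2α₂)·DIC
At pH 7.24: [H⁺]/K1 = 10^-1.13 = 0.074131, K2/[H⁺] = 10^-2.25 = 0.0056234
α₁ = 1/(1 + 0.074131 + 0.0056234) = 1/1.0798 = 0.9261; α₂ = α₁·K2/[H⁺] = 0.005208
α₁ + 2α₂ = 0.9366
CA = 0.9366 × 1.72 = 1.61 mmol/kg

CA = 1.61 mmol/kg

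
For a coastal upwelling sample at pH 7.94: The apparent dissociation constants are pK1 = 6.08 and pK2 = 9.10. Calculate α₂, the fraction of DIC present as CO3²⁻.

α₂ = 1 / (1 + [H⁺]/K2 + [H⁺]²/(K1K2)) = 1 / (1 + 10^+1.16 + 10^-0.70)
   = 1 / (1 + 14.454 + 0.19953) = 1/15.654 = 0.06388

α₂ = 0.0639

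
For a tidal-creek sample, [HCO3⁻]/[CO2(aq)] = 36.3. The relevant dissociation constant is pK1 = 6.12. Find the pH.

pH = 7.68

From K1 = [H⁺][HCO3⁻]/[CO2(aq)]:  pH = pK1 + log₁₀([HCO3⁻]/[CO2(aq)])
log₁₀(36.3) = +1.560
pH = 6.12 + (+1.560) = 7.68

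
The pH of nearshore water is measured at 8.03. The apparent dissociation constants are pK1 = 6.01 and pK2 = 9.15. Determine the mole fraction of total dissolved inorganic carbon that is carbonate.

α₂ = 0.0699

α₂ = 1 / (1 + [H⁺]/K2 + [H⁺]²/(K1K2)) = 1 / (1 + 10^+1.12 + 10^-0.90)
   = 1 / (1 + 13.183 + 0.12589) = 1/14.308 = 0.06989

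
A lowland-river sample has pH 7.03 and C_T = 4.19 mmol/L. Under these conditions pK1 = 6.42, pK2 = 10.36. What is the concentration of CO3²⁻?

α₂ = 1 / (1 + [H⁺]/K2 + [H⁺]²/(K1K2)) = 1 / (1 + 10^+3.33 + 10^+2.72)
   = 1 / (1 + 2138.0 + 524.81) = 1/2663.8 = 0.0003754
[CO3²⁻] = α₂ × DIC = 0.0003754 × 4.19 = 0.00157 mmol/L = 1.57 μmol/L

[CO3²⁻] = 1.57 μmol/L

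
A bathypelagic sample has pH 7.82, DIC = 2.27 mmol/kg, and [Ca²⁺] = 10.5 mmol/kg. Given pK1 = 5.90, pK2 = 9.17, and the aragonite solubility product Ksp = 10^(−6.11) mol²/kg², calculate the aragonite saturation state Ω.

Ω = 1.30

α₂ = 1 / (1 + [H⁺]/K2 + [H⁺]²/(K1K2)) = 1 / (1 + 10^+1.35 + 10^-0.57)
   = 1 / (1 + 22.387 + 0.26915) = 1/23.656 = 0.04227
[CO3²⁻] = α₂ × DIC = 0.04227 × 2.27 = 0.09596 mmol/kg
Ksp = 10^(−6.11) = 7.762×10^-7
Ω = [Ca²⁺][CO3²⁻]/Ksp = (10.5×10^-3)(9.596×10^-5) / 7.762×10^-7 = 1.30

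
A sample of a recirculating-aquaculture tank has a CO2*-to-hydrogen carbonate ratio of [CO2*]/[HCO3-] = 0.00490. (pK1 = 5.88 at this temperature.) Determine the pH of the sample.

pH = 8.19

From K1 = [H⁺][HCO3-]/[CO2*]:  pH = pK1 − log₁₀([CO2*]/[HCO3-])
log₁₀(0.00490) = -2.310
pH = 5.88 − (-2.310) = 8.19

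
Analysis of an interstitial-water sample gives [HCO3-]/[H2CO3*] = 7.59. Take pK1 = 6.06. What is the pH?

From K1 = [H⁺][HCO3-]/[H2CO3*]:  pH = pK1 + log₁₀([HCO3-]/[H2CO3*])
log₁₀(7.59) = +0.880
pH = 6.06 + (+0.880) = 6.94

pH = 6.94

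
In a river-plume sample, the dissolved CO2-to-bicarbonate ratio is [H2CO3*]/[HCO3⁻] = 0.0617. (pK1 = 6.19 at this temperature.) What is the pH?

pH = 7.40

From K1 = [H⁺][HCO3⁻]/[H2CO3*]:  pH = pK1 − log₁₀([H2CO3*]/[HCO3⁻])
log₁₀(0.0617) = -1.210
pH = 6.19 − (-1.210) = 7.40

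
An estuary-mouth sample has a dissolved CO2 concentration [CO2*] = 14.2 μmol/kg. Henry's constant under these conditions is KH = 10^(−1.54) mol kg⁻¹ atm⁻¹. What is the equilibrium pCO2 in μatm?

pCO2 = 492 μatm

KH = 10^(−1.54) = 2.884×10^-2 mol kg⁻¹ atm⁻¹
pCO2 = [CO2*]/KH = 14.2×10^-6 / 2.884×10^-2 = 4.92×10^-4 atm = 492 μatm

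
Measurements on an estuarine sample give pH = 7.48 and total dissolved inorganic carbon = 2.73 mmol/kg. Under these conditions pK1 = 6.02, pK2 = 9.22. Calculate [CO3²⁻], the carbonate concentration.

α₂ = 1 / (1 + [H⁺]/K2 + [H⁺]²/(K1K2)) = 1 / (1 + 10^+1.74 + 10^+0.28)
   = 1 / (1 + 54.954 + 1.9055) = 1/57.860 = 0.01728
[CO3²⁻] = α₂ × DIC = 0.01728 × 2.73 = 0.0472 mmol/kg

[CO3²⁻] = 0.0472 mmol/kg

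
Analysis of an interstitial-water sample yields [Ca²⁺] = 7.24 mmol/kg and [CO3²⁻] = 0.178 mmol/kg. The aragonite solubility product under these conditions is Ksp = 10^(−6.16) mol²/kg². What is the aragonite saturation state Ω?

Ω = 1.86

Ksp = 10^(−6.16) = 6.918×10^-7
Ω = [Ca²⁺][CO3²⁻]/Ksp = (7.24×10^-3)(0.178×10^-3) / 6.918×10^-7 = 1.86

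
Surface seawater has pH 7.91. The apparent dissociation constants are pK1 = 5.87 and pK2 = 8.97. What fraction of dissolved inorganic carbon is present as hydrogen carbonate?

α₁ = 1 / (1 + [H⁺]/K1 + K2/[H⁺]) = 1 / (1 + 10^-2.04 + 10^-1.06)
   = 1 / (1 + 0.0091201 + 0.087096) = 1/1.0962 = 0.9122

α₁ = 0.912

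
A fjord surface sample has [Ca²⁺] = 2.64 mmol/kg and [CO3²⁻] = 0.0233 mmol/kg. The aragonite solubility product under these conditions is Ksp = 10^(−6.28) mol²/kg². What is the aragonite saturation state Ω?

Ksp = 10^(−6.28) = 5.248×10^-7
Ω = [Ca²⁺][CO3²⁻]/Ksp = (2.64×10^-3)(0.0233×10^-3) / 5.248×10^-7 = 0.117

Ω = 0.117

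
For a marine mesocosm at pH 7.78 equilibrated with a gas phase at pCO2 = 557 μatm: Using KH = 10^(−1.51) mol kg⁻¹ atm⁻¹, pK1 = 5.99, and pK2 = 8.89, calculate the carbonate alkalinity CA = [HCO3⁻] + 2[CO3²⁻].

[CO2*] = KH · pCO2 = 10^(−1.51) × 557×10^-6 = 1.721×10^-5 mol/kg
α₀ = 1/(1 + K1/[H⁺] + K1K2/[H⁺]²) = 1/(1 + 10^+1.79 + 10^+0.68) = 0.01483
DIC = [CO2*]/α₀ = 1.721×10^-5 / 0.01483 = 1.161 mmol/kg
CA = (α₁ + 2α₂)·DIC = (0.9142 + 2×0.07097) × 1.161 = 1.23 mmol/kg

CA = 1.23 mmol/kg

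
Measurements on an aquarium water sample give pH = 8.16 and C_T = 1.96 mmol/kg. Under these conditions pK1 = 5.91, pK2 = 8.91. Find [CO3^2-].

α₂ = 1 / (1 + [H⁺]/K2 + [H⁺]²/(K1K2)) = 1 / (1 + 10^+0.75 + 10^-1.50)
   = 1 / (1 + 5.6234 + 0.031623) = 1/6.6550 = 0.1503
[CO3²⁻] = α₂ × DIC = 0.1503 × 1.96 = 0.295 mmol/kg

[CO3²⁻] = 0.295 mmol/kg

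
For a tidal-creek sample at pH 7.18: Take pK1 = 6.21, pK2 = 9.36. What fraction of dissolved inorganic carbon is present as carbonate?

α₂ = 1 / (1 + [H⁺]/K2 + [H⁺]²/(K1K2)) = 1 / (1 + 10^+2.18 + 10^+1.21)
   = 1 / (1 + 151.36 + 16.218) = 1/168.57 = 0.005932

α₂ = 0.00593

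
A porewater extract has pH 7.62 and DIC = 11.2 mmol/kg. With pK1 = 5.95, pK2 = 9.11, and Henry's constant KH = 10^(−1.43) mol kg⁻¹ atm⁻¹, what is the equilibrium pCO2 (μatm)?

pCO2 = 6120 μatm

α₀ = 1 / (1 + K1/[H⁺] + K1K2/[H⁺]²) = 1 / (1 + 10^+1.67 + 10^+0.18)
   = 1 / (1 + 46.774 + 1.5136) = 1/49.287 = 0.02029
[CO2*] = α₀ × DIC = 0.02029 × 11.2 = 0.2272 mmol/kg
pCO2 = [CO2*]/KH = 2.272×10^-4 / 3.715×10^-2 = 6120 μatm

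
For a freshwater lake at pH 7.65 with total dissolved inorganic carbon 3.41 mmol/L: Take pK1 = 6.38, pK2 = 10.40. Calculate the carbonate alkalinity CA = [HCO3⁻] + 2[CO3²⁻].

CA = 3.24 mmol/L

CA = [HCO3⁻] + 2[CO3²⁻] = (α₁ + 2α₂)·DIC
At pH 7.65: [H⁺]/K1 = 10^-1.27 = 0.053703, K2/[H⁺] = 10^-2.75 = 0.0017783
α₁ = 1/(1 + 0.053703 + 0.0017783) = 1/1.0555 = 0.9474; α₂ = α₁·K2/[H⁺] = 0.001685
α₁ + 2α₂ = 0.9508
CA = 0.9508 × 3.41 = 3.24 mmol/L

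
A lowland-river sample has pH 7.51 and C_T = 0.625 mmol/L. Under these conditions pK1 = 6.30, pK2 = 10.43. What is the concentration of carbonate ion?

[CO3²⁻] = 0.707 μmol/L

α₂ = 1 / (1 + [H⁺]/K2 + [H⁺]²/(K1K2)) = 1 / (1 + 10^+2.92 + 10^+1.71)
   = 1 / (1 + 831.76 + 51.286) = 1/884.05 = 0.001131
[CO3²⁻] = α₂ × DIC = 0.001131 × 0.625 = 0.000707 mmol/L = 0.707 μmol/L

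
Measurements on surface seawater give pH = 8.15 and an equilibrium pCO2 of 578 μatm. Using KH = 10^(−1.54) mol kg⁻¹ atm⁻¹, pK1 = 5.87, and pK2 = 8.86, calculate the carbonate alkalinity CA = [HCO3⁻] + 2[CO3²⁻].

[CO2*] = KH · pCO2 = 10^(−1.54) × 578×10^-6 = 1.667×10^-5 mol/kg
α₀ = 1/(1 + K1/[H⁺] + K1K2/[H⁺]²) = 1/(1 + 10^+2.28 + 10^+1.57) = 0.004373
DIC = [CO2*]/α₀ = 1.667×10^-5 / 0.004373 = 3.812 mmol/kg
CA = (α₁ + 2α₂)·DIC = (0.8332 + 2×0.1625) × 3.812 = 4.42 mmol/kg

CA = 4.42 mmol/kg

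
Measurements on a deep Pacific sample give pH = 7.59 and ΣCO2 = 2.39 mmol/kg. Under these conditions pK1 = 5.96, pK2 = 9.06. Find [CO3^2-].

[CO3²⁻] = 0.0766 mmol/kg

α₂ = 1 / (1 + [H⁺]/K2 + [H⁺]²/(K1K2)) = 1 / (1 + 10^+1.47 + 10^-0.16)
   = 1 / (1 + 29.512 + 0.69183) = 1/31.204 = 0.03205
[CO3²⁻] = α₂ × DIC = 0.03205 × 2.39 = 0.0766 mmol/kg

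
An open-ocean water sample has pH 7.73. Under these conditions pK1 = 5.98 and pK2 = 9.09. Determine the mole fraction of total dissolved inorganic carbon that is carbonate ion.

α₂ = 0.0411

α₂ = 1 / (1 + [H⁺]/K2 + [H⁺]²/(K1K2)) = 1 / (1 + 10^+1.36 + 10^-0.39)
   = 1 / (1 + 22.909 + 0.40738) = 1/24.316 = 0.04113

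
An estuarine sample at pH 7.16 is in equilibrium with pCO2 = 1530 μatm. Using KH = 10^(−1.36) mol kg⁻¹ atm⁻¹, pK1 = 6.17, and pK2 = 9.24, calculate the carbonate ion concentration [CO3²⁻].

[CO2*] = KH · pCO2 = 10^(−1.36) × 1530×10^-6 = 6.679×10^-5 mol/kg
α₀ = 1/(1 + K1/[H⁺] + K1K2/[H⁺]²) = 1/(1 + 10^+0.99 + 10^-1.09) = 0.09213
DIC = [CO2*]/α₀ = 6.679×10^-5 / 0.09213 = 0.7249 mmol/kg
[CO3²⁻] = α₂·DIC; α₂ = 0.007489, so [CO3²⁻] = 0.007489 × 0.7249 = 0.00543 mmol/kg = 5.43 μmol/kg

[CO3²⁻] = 5.43 μmol/kg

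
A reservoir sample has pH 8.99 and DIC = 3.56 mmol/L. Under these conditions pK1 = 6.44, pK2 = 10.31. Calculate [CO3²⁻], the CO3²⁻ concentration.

α₂ = 1 / (1 + [H⁺]/K2 + [H⁺]²/(K1K2)) = 1 / (1 + 10^+1.32 + 10^-1.23)
   = 1 / (1 + 20.893 + 0.058884) = 1/21.952 = 0.04555
[CO3²⁻] = α₂ × DIC = 0.04555 × 3.56 = 0.162 mmol/L

[CO3²⁻] = 0.162 mmol/L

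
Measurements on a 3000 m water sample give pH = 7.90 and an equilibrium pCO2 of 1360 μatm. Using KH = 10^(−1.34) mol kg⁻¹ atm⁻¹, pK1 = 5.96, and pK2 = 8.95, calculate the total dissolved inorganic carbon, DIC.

[CO2*] = KH · pCO2 = 10^(−1.34) × 1360×10^-6 = 6.216×10^-5 mol/kg
α₀ = 1/(1 + K1/[H⁺] + K1K2/[H⁺]²) = 1/(1 + 10^+1.94 + 10^+0.89) = 0.01043
DIC = [CO2*]/α₀ = 6.216×10^-5 / 0.01043 = 5.96 mmol/kg

DIC = 5.96 mmol/kg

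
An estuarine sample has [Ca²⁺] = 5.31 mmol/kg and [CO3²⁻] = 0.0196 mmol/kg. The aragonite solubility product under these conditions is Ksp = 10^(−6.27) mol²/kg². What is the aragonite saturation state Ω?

Ω = 0.194

Ksp = 10^(−6.27) = 5.370×10^-7
Ω = [Ca²⁺][CO3²⁻]/Ksp = (5.31×10^-3)(0.0196×10^-3) / 5.370×10^-7 = 0.194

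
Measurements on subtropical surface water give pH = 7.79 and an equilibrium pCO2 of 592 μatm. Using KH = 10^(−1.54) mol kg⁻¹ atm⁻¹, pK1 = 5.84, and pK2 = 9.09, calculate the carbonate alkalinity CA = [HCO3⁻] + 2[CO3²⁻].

CA = 1.67 mmol/kg

[CO2*] = KH · pCO2 = 10^(−1.54) × 592×10^-6 = 1.707×10^-5 mol/kg
α₀ = 1/(1 + K1/[H⁺] + K1K2/[H⁺]²) = 1/(1 + 10^+1.95 + 10^+0.65) = 0.01057
DIC = [CO2*]/α₀ = 1.707×10^-5 / 0.01057 = 1.615 mmol/kg
CA = (α₁ + 2α₂)·DIC = (0.9422 + 2×0.04722) × 1.615 = 1.67 mmol/kg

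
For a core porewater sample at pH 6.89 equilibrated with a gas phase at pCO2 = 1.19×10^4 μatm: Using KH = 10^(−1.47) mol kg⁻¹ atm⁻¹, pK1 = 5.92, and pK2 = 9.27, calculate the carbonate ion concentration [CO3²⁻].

[CO2*] = KH · pCO2 = 10^(−1.47) × 1.19×10^4×10^-6 = 4.032×10^-4 mol/kg
α₀ = 1/(1 + K1/[H⁺] + K1K2/[H⁺]²) = 1/(1 + 10^+0.97 + 10^-1.41) = 0.09642
DIC = [CO2*]/α₀ = 4.032×10^-4 / 0.09642 = 4.182 mmol/kg
[CO3²⁻] = α₂·DIC; α₂ = 0.003751, so [CO3²⁻] = 0.003751 × 4.182 = 0.0157 mmol/kg = 15.7 μmol/kg

[CO3²⁻] = 15.7 μmol/kg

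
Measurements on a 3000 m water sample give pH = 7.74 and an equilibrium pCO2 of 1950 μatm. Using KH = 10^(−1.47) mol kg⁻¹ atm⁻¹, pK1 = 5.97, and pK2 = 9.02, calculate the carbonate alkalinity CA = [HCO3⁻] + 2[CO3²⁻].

CA = 4.30 mmol/kg

[CO2*] = KH · pCO2 = 10^(−1.47) × 1950×10^-6 = 6.607×10^-5 mol/kg
α₀ = 1/(1 + K1/[H⁺] + K1K2/[H⁺]²) = 1/(1 + 10^+1.77 + 10^+0.49) = 0.01588
DIC = [CO2*]/α₀ = 6.607×10^-5 / 0.01588 = 4.161 mmol/kg
CA = (α₁ + 2α₂)·DIC = (0.9350 + 2×0.04907) × 4.161 = 4.30 mmol/kg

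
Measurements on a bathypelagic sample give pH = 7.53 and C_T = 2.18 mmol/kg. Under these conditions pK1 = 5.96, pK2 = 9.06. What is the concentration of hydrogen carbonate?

α₁ = 1 / (1 + [H⁺]/K1 + K2/[H⁺]) = 1 / (1 + 10^-1.57 + 10^-1.53)
   = 1 / (1 + 0.026915 + 0.029512) = 1/1.0564 = 0.9466
[HCO3⁻] = α₁ × DIC = 0.9466 × 2.18 = 2.06 mmol/kg

[HCO3⁻] = 2.06 mmol/kg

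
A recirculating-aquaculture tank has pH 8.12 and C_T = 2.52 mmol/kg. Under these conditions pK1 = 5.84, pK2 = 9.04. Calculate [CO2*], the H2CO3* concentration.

α₀ = 1 / (1 + K1/[H⁺] + K1K2/[H⁺]²) = 1 / (1 + 10^+2.28 + 10^+1.36)
   = 1 / (1 + 190.55 + 22.909) = 1/214.45 = 0.004663
[CO2*] = α₀ × DIC = 0.004663 × 2.52 = 0.0118 mmol/kg = 11.8 μmol/kg

[CO2*] = 11.8 μmol/kg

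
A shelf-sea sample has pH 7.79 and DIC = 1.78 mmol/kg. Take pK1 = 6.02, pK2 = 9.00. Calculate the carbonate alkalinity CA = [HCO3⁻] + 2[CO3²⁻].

CA = [HCO3⁻] + 2[CO3²⁻] = (α₁ + 2α₂)·DIC
At pH 7.79: [H⁺]/K1 = 10^-1.77 = 0.016982, K2/[H⁺] = 10^-1.21 = 0.061660
α₁ = 1/(1 + 0.016982 + 0.061660) = 1/1.0786 = 0.9271; α₂ = α₁·K2/[H⁺] = 0.05716
α₁ + 2α₂ = 1.0414
CA = 1.0414 × 1.78 = 1.85 mmol/kg

CA = 1.85 mmol/kg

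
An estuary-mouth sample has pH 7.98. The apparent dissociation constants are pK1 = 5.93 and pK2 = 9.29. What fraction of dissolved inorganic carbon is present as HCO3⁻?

α₁ = 1 / (1 + [H⁺]/K1 + K2/[H⁺]) = 1 / (1 + 10^-2.05 + 10^-1.31)
   = 1 / (1 + 0.0089125 + 0.048978) = 1/1.0579 = 0.9453

α₁ = 0.945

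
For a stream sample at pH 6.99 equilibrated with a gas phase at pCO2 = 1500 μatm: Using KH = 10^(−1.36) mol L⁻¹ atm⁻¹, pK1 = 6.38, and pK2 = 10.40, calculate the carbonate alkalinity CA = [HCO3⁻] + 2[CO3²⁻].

CA = 0.267 mmol/L

[CO2*] = KH · pCO2 = 10^(−1.36) × 1500×10^-6 = 6.548×10^-5 mol/L
α₀ = 1/(1 + K1/[H⁺] + K1K2/[H⁺]²) = 1/(1 + 10^+0.61 + 10^-2.80) = 0.1970
DIC = [CO2*]/α₀ = 6.548×10^-5 / 0.1970 = 0.3323 mmol/L
CA = (α₁ + 2α₂)·DIC = (0.8027 + 2×0.0003123) × 0.3323 = 0.267 mmol/L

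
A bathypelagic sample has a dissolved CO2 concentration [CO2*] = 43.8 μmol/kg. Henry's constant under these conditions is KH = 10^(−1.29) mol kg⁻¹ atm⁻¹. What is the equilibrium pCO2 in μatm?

KH = 10^(−1.29) = 5.129×10^-2 mol kg⁻¹ atm⁻¹
pCO2 = [CO2*]/KH = 43.8×10^-6 / 5.129×10^-2 = 8.54×10^-4 atm = 854 μatm

pCO2 = 854 μatm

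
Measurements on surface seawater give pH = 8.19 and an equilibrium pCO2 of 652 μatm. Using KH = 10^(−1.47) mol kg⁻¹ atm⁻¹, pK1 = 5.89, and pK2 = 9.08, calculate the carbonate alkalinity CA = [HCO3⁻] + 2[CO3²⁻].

[CO2*] = KH · pCO2 = 10^(−1.47) × 652×10^-6 = 2.209×10^-5 mol/kg
α₀ = 1/(1 + K1/[H⁺] + K1K2/[H⁺]²) = 1/(1 + 10^+2.30 + 10^+1.41) = 0.004420
DIC = [CO2*]/α₀ = 2.209×10^-5 / 0.004420 = 4.998 mmol/kg
CA = (α₁ + 2α₂)·DIC = (0.8820 + 2×0.1136) × 4.998 = 5.54 mmol/kg

CA = 5.54 mmol/kg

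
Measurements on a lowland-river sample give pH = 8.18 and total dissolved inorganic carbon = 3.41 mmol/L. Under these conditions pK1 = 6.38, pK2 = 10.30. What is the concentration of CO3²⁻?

α₂ = 1 / (1 + [H⁺]/K2 + [H⁺]²/(K1K2)) = 1 / (1 + 10^+2.12 + 10^+0.32)
   = 1 / (1 + 131.83 + 2.0893) = 1/134.91 = 0.007412
[CO3²⁻] = α₂ × DIC = 0.007412 × 3.41 = 0.0253 mmol/L

[CO3²⁻] = 0.0253 mmol/L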